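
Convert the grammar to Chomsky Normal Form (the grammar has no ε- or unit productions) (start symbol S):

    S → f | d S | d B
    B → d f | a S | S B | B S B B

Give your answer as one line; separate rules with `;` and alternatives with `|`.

S → f | X1 S | X1 B; B → X1 X2 | X3 S | S B | B Y1; X1 → d; X2 → f; X3 → a; Y1 → S Y2; Y2 → B B

Introduce a nonterminal for each terminal appearing in a rule of length ≥ 2: X1 → d, X2 → f, X3 → a.
Binarize each right-hand side of length ≥ 3 by chaining fresh nonterminals (Y1, Y2, …): affected rules were B → B S B B.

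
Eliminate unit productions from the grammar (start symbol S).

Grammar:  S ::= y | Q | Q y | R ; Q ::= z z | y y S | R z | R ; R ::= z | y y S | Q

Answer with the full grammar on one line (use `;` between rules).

S ::= z | y y S | y | Q y | z z | R z; Q ::= z | y y S | z z | R z; R ::= z z | y y S | R z | z

Unit pairs: Q ⇒* {R}; R ⇒* {Q}; S ⇒* {Q, R}.
For each unit pair (A, B), copy every non-unit production of B to A, then drop all unit productions.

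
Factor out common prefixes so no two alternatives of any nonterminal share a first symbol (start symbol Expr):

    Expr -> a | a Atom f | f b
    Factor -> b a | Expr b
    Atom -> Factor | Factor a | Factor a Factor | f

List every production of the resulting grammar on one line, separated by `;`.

Expr has alternatives sharing prefix 'a': factor to Expr → a Expr1 with Expr1 → ε | Atom f.
Atom has alternatives sharing prefix 'Factor': factor to Atom → Factor Atom1 with Atom1 → ε | a | a Factor.
Atom1 has alternatives sharing prefix 'a': factor to Atom1 → a Atom11 with Atom11 → ε | Factor.

Expr -> f b | a Expr1; Factor -> b a | Expr b; Atom -> f | Factor Atom1; Expr1 -> ε | Atom f; Atom1 -> ε | a Atom11; Atom11 -> ε | Factor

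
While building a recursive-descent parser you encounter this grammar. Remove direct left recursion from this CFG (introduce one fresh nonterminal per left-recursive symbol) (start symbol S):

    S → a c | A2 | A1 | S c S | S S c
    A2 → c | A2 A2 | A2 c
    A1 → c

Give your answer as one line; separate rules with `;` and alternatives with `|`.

Left recursion appears on S, A2.
For S: α = {c S, S c}, β = {a c, A2, A1}. Rewrite as S → β S' and S' → α S' | ε.
For A2: α = {A2, c}, β = {c}. Rewrite as A2 → β A2' and A2' → α A2' | ε.

S → a c S' | A2 S' | A1 S'; A2 → c A2'; A1 → c; S' → c S S' | S c S' | ε; A2' → A2 A2' | c A2' | ε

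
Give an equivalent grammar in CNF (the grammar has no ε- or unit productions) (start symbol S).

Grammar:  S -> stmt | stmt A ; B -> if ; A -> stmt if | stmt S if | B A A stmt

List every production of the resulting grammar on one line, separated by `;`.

Introduce a nonterminal for each terminal appearing in a rule of length ≥ 2: X1 → stmt, X2 → if.
Binarize each right-hand side of length ≥ 3 by chaining fresh nonterminals (Y1, Y2, …): affected rules were A → X1 S X2; A → B A A X1.

S -> stmt | X1 A; B -> if; A -> X1 X2 | X1 Y1 | B Y2; X1 -> stmt; X2 -> if; Y1 -> S X2; Y2 -> A Y3; Y3 -> A X1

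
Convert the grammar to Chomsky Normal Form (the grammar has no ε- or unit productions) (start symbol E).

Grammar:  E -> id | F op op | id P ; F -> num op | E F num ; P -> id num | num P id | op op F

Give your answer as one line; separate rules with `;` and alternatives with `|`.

Introduce a nonterminal for each terminal appearing in a rule of length ≥ 2: X1 → op, X2 → id, X3 → num.
Binarize each right-hand side of length ≥ 3 by chaining fresh nonterminals (Y1, Y2, …): affected rules were E → F X1 X1; F → E F X3; P → X3 P X2; P → X1 X1 F.

E -> id | F Y1 | X2 P; F -> X3 X1 | E Y2; P -> X2 X3 | X3 Y3 | X1 Y4; X1 -> op; X2 -> id; X3 -> num; Y1 -> X1 X1; Y2 -> F X3; Y3 -> P X2; Y4 -> X1 F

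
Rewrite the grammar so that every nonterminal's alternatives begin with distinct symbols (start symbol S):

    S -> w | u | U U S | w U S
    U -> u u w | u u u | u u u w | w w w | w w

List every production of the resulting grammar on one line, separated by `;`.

S -> u | U U S | w S'; U -> u u U' | w w U''; S' -> ε | U S; U' -> w | u U'''; U'' -> w | ε; U''' -> ε | w

S has alternatives sharing prefix 'w': factor to S → w S' with S' → ε | U S.
U has alternatives sharing prefix 'u u': factor to U → u u U' with U' → w | u | u w.
U has alternatives sharing prefix 'w w': factor to U → w w U'' with U'' → w | ε.
U' has alternatives sharing prefix 'u': factor to U' → u U''' with U''' → ε | w.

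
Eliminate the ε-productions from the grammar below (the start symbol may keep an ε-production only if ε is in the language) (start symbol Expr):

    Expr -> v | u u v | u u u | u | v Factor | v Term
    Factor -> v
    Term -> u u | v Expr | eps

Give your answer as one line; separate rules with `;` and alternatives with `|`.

Expr -> v | u u v | u u u | u | v Factor | v Term; Factor -> v; Term -> u u | v Expr

Nullable nonterminals: {Term}.
ε ∉ L(G), so no ε-production is kept.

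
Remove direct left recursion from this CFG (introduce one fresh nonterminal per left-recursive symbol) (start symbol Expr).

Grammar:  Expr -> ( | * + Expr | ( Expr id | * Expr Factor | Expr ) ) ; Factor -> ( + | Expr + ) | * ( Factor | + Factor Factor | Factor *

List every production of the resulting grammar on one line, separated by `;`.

Expr -> ( Expr1 | * + Expr Expr1 | ( Expr id Expr1 | * Expr Factor Expr1; Factor -> ( + Factor1 | Expr + ) Factor1 | * ( Factor Factor1 | + Factor Factor Factor1; Expr1 -> ) ) Expr1 | ε; Factor1 -> * Factor1 | ε

Directly left-recursive nonterminals: Expr, Factor.
For Expr: α = {) )}, β = {(, * + Expr, ( Expr id, * Expr Factor}. Rewrite as Expr → β Expr1 and Expr1 → α Expr1 | ε.
For Factor: α = {*}, β = {( +, Expr + ), * ( Factor, + Factor Factor}. Rewrite as Factor → β Factor1 and Factor1 → α Factor1 | ε.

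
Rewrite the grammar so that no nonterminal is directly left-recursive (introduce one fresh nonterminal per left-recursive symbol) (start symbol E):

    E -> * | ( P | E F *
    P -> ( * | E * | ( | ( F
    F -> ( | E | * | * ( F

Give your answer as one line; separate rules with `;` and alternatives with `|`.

Left recursion appears on E.
For E: α = {F *}, β = {*, ( P}. Rewrite as E → β E' and E' → α E' | ε.

E -> * E' | ( P E'; P -> ( * | E * | ( | ( F; F -> ( | E | * | * ( F; E' -> F * E' | ε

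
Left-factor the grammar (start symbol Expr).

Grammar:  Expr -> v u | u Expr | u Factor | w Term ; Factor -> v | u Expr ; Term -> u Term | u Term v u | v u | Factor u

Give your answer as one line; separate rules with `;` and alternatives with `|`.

Expr has alternatives sharing prefix 'u': factor to Expr → u Expr1 with Expr1 → Expr | Factor.
Term has alternatives sharing prefix 'u Term': factor to Term → u Term Term1 with Term1 → ε | v u.

Expr -> v u | w Term | u Expr1; Factor -> v | u Expr; Term -> v u | Factor u | u Term Term1; Expr1 -> Expr | Factor; Term1 -> ε | v u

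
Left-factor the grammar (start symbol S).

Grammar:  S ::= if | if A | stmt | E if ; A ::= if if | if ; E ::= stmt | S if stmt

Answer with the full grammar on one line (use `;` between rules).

S has alternatives sharing prefix 'if': factor to S → if S' with S' → ε | A.
A has alternatives sharing prefix 'if': factor to A → if A' with A' → if | ε.

S ::= stmt | E if | if S'; A ::= if A'; E ::= stmt | S if stmt; S' ::= ε | A; A' ::= if | ε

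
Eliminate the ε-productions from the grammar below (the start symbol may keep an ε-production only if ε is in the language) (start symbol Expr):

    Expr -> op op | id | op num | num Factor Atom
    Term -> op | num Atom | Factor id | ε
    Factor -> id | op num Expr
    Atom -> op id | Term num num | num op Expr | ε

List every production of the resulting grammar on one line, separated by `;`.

Nullable nonterminals: {Atom, Term}.
ε ∉ L(G), so no ε-production is kept.
Add the nullable-subset variants: Expr → num Factor Atom gives num Factor Atom | num Factor. Term → num Atom gives num Atom | num. Atom → Term num num gives Term num num | num num.

Expr -> op op | id | op num | num Factor Atom | num Factor; Term -> op | num Atom | num | Factor id; Factor -> id | op num Expr; Atom -> op id | Term num num | num num | num op Expr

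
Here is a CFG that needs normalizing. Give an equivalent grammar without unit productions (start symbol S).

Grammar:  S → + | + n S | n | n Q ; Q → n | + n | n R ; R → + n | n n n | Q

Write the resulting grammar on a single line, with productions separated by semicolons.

S → + | + n S | n | n Q; Q → n | + n | n R; R → n | + n | n R | n n n

Unit pairs: R ⇒* {Q}.
For every A with A ⇒* B via unit rules, add B's non-unit alternatives to A; then delete every rule of the form X → Y.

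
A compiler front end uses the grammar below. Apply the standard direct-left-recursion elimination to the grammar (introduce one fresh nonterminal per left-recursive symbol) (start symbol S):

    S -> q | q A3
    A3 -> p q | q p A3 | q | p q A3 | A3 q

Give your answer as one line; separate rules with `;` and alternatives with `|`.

A3 is directly left-recursive.
For A3: α = {q}, β = {p q, q p A3, q, p q A3}. Rewrite as A3 → β A3' and A3' → α A3' | ε.

S -> q | q A3; A3 -> p q A3' | q p A3 A3' | q A3' | p q A3 A3'; A3' -> q A3' | ε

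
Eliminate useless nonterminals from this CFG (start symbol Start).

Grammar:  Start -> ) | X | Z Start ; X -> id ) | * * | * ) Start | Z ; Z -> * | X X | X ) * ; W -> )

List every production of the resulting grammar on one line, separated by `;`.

Start -> ) | X | Z Start; X -> id ) | * * | * ) Start | Z; Z -> * | X X | X ) *

Generating nonterminals: {Start, W, X, Z}.
Reachable from Start after that: {Start, X, Z}.
Removed useless symbols: {W} and every production mentioning them.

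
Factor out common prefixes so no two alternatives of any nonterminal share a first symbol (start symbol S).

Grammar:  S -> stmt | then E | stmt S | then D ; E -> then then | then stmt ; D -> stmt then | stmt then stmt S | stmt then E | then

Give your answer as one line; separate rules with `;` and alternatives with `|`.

S has alternatives sharing prefix 'stmt': factor to S → stmt S' with S' → ε | S.
S has alternatives sharing prefix 'then': factor to S → then S'' with S'' → E | D.
E has alternatives sharing prefix 'then': factor to E → then E' with E' → then | stmt.
D has alternatives sharing prefix 'stmt then': factor to D → stmt then D' with D' → ε | stmt S | E.

S -> stmt S' | then S''; E -> then E'; D -> then | stmt then D'; S' -> ε | S; S'' -> E | D; E' -> then | stmt; D' -> ε | stmt S | E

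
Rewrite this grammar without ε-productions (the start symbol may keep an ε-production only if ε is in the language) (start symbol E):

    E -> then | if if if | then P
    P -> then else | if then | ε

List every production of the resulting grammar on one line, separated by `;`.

Nullable nonterminals: {P}.
ε ∉ L(G), so no ε-production is kept.

E -> then | if if if | then P; P -> then else | if then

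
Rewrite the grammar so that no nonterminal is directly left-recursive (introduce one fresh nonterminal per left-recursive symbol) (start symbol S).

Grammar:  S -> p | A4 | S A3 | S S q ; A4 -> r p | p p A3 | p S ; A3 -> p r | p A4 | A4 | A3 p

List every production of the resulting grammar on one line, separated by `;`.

Directly left-recursive nonterminals: S, A3.
For S: α = {A3, S q}, β = {p, A4}. Rewrite as S → β S' and S' → α S' | ε.
For A3: α = {p}, β = {p r, p A4, A4}. Rewrite as A3 → β A3' and A3' → α A3' | ε.

S -> p S' | A4 S'; A4 -> r p | p p A3 | p S; A3 -> p r A3' | p A4 A3' | A4 A3'; S' -> A3 S' | S q S' | ε; A3' -> p A3' | ε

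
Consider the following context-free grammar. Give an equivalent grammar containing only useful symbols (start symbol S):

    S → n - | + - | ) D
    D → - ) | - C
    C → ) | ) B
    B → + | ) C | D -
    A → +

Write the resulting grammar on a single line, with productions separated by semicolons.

S → n - | + - | ) D; D → - ) | - C; C → ) | ) B; B → + | ) C | D -

Generating nonterminals: {A, B, C, D, S}.
Reachable from S after that: {B, C, D, S}.
Removed useless symbols: {A} and every production mentioning them.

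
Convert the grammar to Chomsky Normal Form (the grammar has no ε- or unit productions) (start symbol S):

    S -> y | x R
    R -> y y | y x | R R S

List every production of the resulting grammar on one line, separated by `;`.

Introduce a nonterminal for each terminal appearing in a rule of length ≥ 2: X1 → x, X2 → y.
Binarize each right-hand side of length ≥ 3 by chaining fresh nonterminals (Y1, Y2, …): affected rules were R → R R S.

S -> y | X1 R; R -> X2 X2 | X2 X1 | R Y1; X1 -> x; X2 -> y; Y1 -> R S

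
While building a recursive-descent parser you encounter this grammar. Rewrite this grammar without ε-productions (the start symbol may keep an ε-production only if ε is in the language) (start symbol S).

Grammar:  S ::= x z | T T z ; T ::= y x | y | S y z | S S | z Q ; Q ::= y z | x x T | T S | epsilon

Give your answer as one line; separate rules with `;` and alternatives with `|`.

S ::= x z | T T z; T ::= y x | y | S y z | S S | z Q | z; Q ::= y z | x x T | T S

Nullable set = {Q}.
ε ∉ L(G), so no ε-production is kept.
Add the nullable-subset variants: T → z Q gives z Q | z.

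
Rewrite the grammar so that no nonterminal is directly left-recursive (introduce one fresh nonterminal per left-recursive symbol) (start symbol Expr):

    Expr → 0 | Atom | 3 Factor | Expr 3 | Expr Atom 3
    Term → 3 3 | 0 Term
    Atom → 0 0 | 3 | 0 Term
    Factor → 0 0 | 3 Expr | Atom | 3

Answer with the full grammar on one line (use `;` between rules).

Expr → 0 Expr1 | Atom Expr1 | 3 Factor Expr1; Term → 3 3 | 0 Term; Atom → 0 0 | 3 | 0 Term; Factor → 0 0 | 3 Expr | Atom | 3; Expr1 → 3 Expr1 | Atom 3 Expr1 | eps

Directly left-recursive nonterminal: Expr.
For Expr: α = {3, Atom 3}, β = {0, Atom, 3 Factor}. Rewrite as Expr → β Expr1 and Expr1 → α Expr1 | ε.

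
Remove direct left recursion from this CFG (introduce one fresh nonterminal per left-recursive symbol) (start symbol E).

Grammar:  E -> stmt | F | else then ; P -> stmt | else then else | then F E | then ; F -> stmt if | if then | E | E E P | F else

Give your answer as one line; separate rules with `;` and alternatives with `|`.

F is directly left-recursive.
For F: α = {else}, β = {stmt if, if then, E, E E P}. Rewrite as F → β F' and F' → α F' | ε.

E -> stmt | F | else then; P -> stmt | else then else | then F E | then; F -> stmt if F' | if then F' | E F' | E E P F'; F' -> else F' | ε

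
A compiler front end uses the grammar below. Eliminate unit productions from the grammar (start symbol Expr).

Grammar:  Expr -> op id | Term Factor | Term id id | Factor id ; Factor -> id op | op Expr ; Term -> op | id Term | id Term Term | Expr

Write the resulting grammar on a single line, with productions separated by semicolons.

Unit pairs: Term ⇒* {Expr}.
Replace each nonterminal's rules with the union of the non-unit rules of every nonterminal it unit-derives.

Expr -> op id | Term Factor | Term id id | Factor id; Factor -> id op | op Expr; Term -> op | id Term | id Term Term | op id | Term Factor | Term id id | Factor id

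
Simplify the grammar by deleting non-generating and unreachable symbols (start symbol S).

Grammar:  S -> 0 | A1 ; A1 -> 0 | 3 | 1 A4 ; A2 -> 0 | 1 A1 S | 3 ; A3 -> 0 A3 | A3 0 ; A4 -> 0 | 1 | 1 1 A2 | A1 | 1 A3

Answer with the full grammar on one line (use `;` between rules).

S -> 0 | A1; A1 -> 0 | 3 | 1 A4; A2 -> 0 | 1 A1 S | 3; A4 -> 0 | 1 | 1 1 A2 | A1

Generating nonterminals: {A1, A2, A4, S}.
Reachable from S after that: {A1, A2, A4, S}.
Removed useless symbols: {A3} and every production mentioning them.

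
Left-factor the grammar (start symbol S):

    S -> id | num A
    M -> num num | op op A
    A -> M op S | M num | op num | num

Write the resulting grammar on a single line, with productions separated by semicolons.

S -> id | num A; M -> num num | op op A; A -> op num | num | M A'; A' -> op S | num

A has alternatives sharing prefix 'M': factor to A → M A' with A' → op S | num.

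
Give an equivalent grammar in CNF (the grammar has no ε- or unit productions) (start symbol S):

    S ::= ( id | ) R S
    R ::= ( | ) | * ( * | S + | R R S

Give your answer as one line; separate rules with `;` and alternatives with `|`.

Introduce a nonterminal for each terminal appearing in a rule of length ≥ 2: X1 → (, X2 → id, X3 → ), X4 → *, X5 → +.
Binarize each right-hand side of length ≥ 3 by chaining fresh nonterminals (Y1, Y2, …): affected rules were S → X3 R S; R → X4 X1 X4; R → R R S.

S ::= X1 X2 | X3 Y1; R ::= ( | ) | X4 Y2 | S X5 | R Y3; X1 ::= (; X2 ::= id; X3 ::= ); X4 ::= *; X5 ::= +; Y1 ::= R S; Y2 ::= X1 X4; Y3 ::= R S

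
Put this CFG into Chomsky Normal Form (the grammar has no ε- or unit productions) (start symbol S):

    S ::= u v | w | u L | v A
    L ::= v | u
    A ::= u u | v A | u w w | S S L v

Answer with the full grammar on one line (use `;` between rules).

S ::= X1 X2 | w | X1 L | X2 A; L ::= v | u; A ::= X1 X1 | X2 A | X1 Y1 | S Y2; X1 ::= u; X2 ::= v; X3 ::= w; Y1 ::= X3 X3; Y2 ::= S Y3; Y3 ::= L X2

Introduce a nonterminal for each terminal appearing in a rule of length ≥ 2: X1 → u, X2 → v, X3 → w.
Binarize each right-hand side of length ≥ 3 by chaining fresh nonterminals (Y1, Y2, …): affected rules were A → X1 X3 X3; A → S S L X2.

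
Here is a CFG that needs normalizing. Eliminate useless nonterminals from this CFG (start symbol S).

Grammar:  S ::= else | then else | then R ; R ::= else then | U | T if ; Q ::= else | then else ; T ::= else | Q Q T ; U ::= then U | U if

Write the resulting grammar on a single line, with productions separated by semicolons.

S ::= else | then else | then R; R ::= else then | T if; Q ::= else | then else; T ::= else | Q Q T

Generating nonterminals: {Q, R, S, T}.
Reachable from S after that: {Q, R, S, T}.
Removed useless symbols: {U} and every production mentioning them.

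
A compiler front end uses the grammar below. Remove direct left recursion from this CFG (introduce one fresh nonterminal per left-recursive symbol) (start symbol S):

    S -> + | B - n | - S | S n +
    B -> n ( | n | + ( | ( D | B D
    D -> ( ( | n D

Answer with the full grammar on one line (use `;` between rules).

S -> + S' | B - n S' | - S S'; B -> n ( B' | n B' | + ( B' | ( D B'; D -> ( ( | n D; S' -> n + S' | ε; B' -> D B' | ε

Left recursion appears on S, B.
For S: α = {n +}, β = {+, B - n, - S}. Rewrite as S → β S' and S' → α S' | ε.
For B: α = {D}, β = {n (, n, + (, ( D}. Rewrite as B → β B' and B' → α B' | ε.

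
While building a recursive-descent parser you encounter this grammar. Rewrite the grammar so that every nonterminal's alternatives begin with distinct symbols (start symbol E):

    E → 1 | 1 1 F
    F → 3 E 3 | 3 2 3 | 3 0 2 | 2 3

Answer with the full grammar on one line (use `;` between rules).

E → 1 E'; F → 2 3 | 3 F'; E' → ε | 1 F; F' → E 3 | 2 3 | 0 2

E has alternatives sharing prefix '1': factor to E → 1 E' with E' → ε | 1 F.
F has alternatives sharing prefix '3': factor to F → 3 F' with F' → E 3 | 2 3 | 0 2.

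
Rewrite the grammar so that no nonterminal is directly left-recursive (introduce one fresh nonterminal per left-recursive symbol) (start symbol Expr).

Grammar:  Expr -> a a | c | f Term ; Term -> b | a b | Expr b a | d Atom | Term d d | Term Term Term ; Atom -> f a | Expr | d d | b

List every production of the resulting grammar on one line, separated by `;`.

Expr -> a a | c | f Term; Term -> b Term1 | a b Term1 | Expr b a Term1 | d Atom Term1; Atom -> f a | Expr | d d | b; Term1 -> d d Term1 | Term Term Term1 | ε

Directly left-recursive nonterminal: Term.
For Term: α = {d d, Term Term}, β = {b, a b, Expr b a, d Atom}. Rewrite as Term → β Term1 and Term1 → α Term1 | ε.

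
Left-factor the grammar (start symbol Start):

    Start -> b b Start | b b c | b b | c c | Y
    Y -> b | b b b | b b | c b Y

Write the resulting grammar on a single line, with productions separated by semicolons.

Start -> c c | Y | b b Start1; Y -> c b Y | b Y1; Start1 -> Start | c | ε; Y1 -> ε | b Y11; Y11 -> b | ε

Start has alternatives sharing prefix 'b b': factor to Start → b b Start1 with Start1 → Start | c | ε.
Y has alternatives sharing prefix 'b': factor to Y → b Y1 with Y1 → ε | b b | b.
Y1 has alternatives sharing prefix 'b': factor to Y1 → b Y11 with Y11 → b | ε.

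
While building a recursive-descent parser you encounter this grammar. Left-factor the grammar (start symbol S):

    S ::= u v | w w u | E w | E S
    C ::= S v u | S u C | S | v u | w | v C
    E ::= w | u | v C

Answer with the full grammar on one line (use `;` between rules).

S has alternatives sharing prefix 'E': factor to S → E S' with S' → w | S.
C has alternatives sharing prefix 'S': factor to C → S C' with C' → v u | u C | ε.
C has alternatives sharing prefix 'v': factor to C → v C'' with C'' → u | C.

S ::= u v | w w u | E S'; C ::= w | S C' | v C''; E ::= w | u | v C; S' ::= w | S; C' ::= v u | u C | ε; C'' ::= u | C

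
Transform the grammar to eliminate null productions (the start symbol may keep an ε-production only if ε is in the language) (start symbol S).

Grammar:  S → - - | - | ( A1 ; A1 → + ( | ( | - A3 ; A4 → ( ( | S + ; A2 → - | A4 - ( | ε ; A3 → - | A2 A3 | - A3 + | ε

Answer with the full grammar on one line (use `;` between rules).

S → - - | - | ( A1; A1 → + ( | ( | - A3 | -; A4 → ( ( | S +; A2 → - | A4 - (; A3 → - | A2 A3 | A2 | - A3 + | - +

The nullable symbols are {A2, A3}.
ε ∉ L(G), so no ε-production is kept.
Add the nullable-subset variants: A1 → - A3 gives - A3 | -. A3 → A2 A3 gives A2 A3 | A2. A3 → - A3 + gives - A3 + | - +.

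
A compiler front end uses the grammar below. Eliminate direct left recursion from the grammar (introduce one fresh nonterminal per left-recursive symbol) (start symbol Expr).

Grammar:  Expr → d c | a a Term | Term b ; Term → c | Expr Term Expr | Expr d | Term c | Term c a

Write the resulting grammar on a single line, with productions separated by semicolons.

Expr → d c | a a Term | Term b; Term → c Term1 | Expr Term Expr Term1 | Expr d Term1; Term1 → c Term1 | c a Term1 | epsilon

Term is directly left-recursive.
For Term: α = {c, c a}, β = {c, Expr Term Expr, Expr d}. Rewrite as Term → β Term1 and Term1 → α Term1 | ε.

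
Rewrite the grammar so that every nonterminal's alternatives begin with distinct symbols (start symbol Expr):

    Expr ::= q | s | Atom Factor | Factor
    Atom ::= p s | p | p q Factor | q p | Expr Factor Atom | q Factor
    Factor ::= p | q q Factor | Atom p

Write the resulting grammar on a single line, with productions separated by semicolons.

Atom has alternatives sharing prefix 'p': factor to Atom → p Atom1 with Atom1 → s | ε | q Factor.
Atom has alternatives sharing prefix 'q': factor to Atom → q Atom2 with Atom2 → p | Factor.

Expr ::= q | s | Atom Factor | Factor; Atom ::= Expr Factor Atom | p Atom1 | q Atom2; Factor ::= p | q q Factor | Atom p; Atom1 ::= s | ε | q Factor; Atom2 ::= p | Factor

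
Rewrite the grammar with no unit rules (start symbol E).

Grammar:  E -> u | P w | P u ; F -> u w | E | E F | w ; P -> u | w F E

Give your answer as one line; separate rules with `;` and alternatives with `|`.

E -> u | P w | P u; F -> u | P w | P u | u w | E F | w; P -> u | w F E

Unit pairs: F ⇒* {E}.
For every A with A ⇒* B via unit rules, add B's non-unit alternatives to A; then delete every rule of the form X → Y.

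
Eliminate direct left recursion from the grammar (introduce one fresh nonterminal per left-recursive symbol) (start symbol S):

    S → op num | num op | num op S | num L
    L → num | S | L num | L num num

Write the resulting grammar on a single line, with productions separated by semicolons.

S → op num | num op | num op S | num L; L → num L' | S L'; L' → num L' | num num L' | ε

Directly left-recursive nonterminal: L.
For L: α = {num, num num}, β = {num, S}. Rewrite as L → β L' and L' → α L' | ε.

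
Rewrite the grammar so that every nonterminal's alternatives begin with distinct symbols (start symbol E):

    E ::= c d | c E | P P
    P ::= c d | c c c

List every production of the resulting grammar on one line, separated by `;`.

E has alternatives sharing prefix 'c': factor to E → c E' with E' → d | E.
P has alternatives sharing prefix 'c': factor to P → c P' with P' → d | c c.

E ::= P P | c E'; P ::= c P'; E' ::= d | E; P' ::= d | c c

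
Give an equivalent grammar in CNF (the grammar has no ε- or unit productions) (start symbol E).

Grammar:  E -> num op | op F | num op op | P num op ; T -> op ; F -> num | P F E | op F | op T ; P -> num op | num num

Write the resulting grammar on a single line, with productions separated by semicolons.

Introduce a nonterminal for each terminal appearing in a rule of length ≥ 2: X1 → num, X2 → op.
Binarize each right-hand side of length ≥ 3 by chaining fresh nonterminals (Y1, Y2, …): affected rules were E → X1 X2 X2; E → P X1 X2; F → P F E.

E -> X1 X2 | X2 F | X1 Y1 | P Y2; T -> op; F -> num | P Y3 | X2 F | X2 T; P -> X1 X2 | X1 X1; X1 -> num; X2 -> op; Y1 -> X2 X2; Y2 -> X1 X2; Y3 -> F E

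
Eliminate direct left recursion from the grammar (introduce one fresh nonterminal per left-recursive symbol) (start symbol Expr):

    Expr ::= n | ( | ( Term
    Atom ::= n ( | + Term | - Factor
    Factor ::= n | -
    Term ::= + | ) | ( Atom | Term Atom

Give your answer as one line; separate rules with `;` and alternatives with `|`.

Expr ::= n | ( | ( Term; Atom ::= n ( | + Term | - Factor; Factor ::= n | -; Term ::= + Term1 | ) Term1 | ( Atom Term1; Term1 ::= Atom Term1 | ε

Term is directly left-recursive.
For Term: α = {Atom}, β = {+, ), ( Atom}. Rewrite as Term → β Term1 and Term1 → α Term1 | ε.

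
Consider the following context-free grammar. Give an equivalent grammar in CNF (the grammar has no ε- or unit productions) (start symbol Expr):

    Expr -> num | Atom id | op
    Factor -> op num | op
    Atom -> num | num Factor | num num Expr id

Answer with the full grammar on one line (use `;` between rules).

Introduce a nonterminal for each terminal appearing in a rule of length ≥ 2: X1 → id, X2 → op, X3 → num.
Binarize each right-hand side of length ≥ 3 by chaining fresh nonterminals (Y1, Y2, …): affected rules were Atom → X3 X3 Expr X1.

Expr -> num | Atom X1 | op; Factor -> X2 X3 | op; Atom -> num | X3 Factor | X3 Y1; X1 -> id; X2 -> op; X3 -> num; Y1 -> X3 Y2; Y2 -> Expr X1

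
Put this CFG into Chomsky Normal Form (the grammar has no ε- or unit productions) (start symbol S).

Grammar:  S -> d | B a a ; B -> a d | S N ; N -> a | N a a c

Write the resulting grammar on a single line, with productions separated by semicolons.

Introduce a nonterminal for each terminal appearing in a rule of length ≥ 2: X1 → a, X2 → d, X3 → c.
Binarize each right-hand side of length ≥ 3 by chaining fresh nonterminals (Y1, Y2, …): affected rules were S → B X1 X1; N → N X1 X1 X3.

S -> d | B Y1; B -> X1 X2 | S N; N -> a | N Y2; X1 -> a; X2 -> d; X3 -> c; Y1 -> X1 X1; Y2 -> X1 Y3; Y3 -> X1 X3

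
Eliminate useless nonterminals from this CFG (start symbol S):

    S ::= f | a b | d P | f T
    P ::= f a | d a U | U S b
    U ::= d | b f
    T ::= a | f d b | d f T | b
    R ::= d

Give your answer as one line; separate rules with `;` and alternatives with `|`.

Generating nonterminals: {P, R, S, T, U}.
Reachable from S after that: {P, S, T, U}.
Removed useless symbols: {R} and every production mentioning them.

S ::= f | a b | d P | f T; P ::= f a | d a U | U S b; U ::= d | b f; T ::= a | f d b | d f T | b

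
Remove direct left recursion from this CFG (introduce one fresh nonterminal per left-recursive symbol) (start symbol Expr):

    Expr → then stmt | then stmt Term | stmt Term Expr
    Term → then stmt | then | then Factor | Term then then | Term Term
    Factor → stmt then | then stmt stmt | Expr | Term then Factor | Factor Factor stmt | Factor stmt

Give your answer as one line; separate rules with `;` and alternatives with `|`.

Term, Factor are directly left-recursive.
For Term: α = {then then, Term}, β = {then stmt, then, then Factor}. Rewrite as Term → β Term1 and Term1 → α Term1 | ε.
For Factor: α = {Factor stmt, stmt}, β = {stmt then, then stmt stmt, Expr, Term then Factor}. Rewrite as Factor → β Factor1 and Factor1 → α Factor1 | ε.

Expr → then stmt | then stmt Term | stmt Term Expr; Term → then stmt Term1 | then Term1 | then Factor Term1; Factor → stmt then Factor1 | then stmt stmt Factor1 | Expr Factor1 | Term then Factor Factor1; Term1 → then then Term1 | Term Term1 | ε; Factor1 → Factor stmt Factor1 | stmt Factor1 | ε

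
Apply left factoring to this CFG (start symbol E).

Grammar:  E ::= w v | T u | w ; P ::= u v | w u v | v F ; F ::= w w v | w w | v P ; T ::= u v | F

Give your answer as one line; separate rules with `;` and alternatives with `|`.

E has alternatives sharing prefix 'w': factor to E → w E' with E' → v | ε.
F has alternatives sharing prefix 'w w': factor to F → w w F' with F' → v | ε.

E ::= T u | w E'; P ::= u v | w u v | v F; F ::= v P | w w F'; T ::= u v | F; E' ::= v | ε; F' ::= v | ε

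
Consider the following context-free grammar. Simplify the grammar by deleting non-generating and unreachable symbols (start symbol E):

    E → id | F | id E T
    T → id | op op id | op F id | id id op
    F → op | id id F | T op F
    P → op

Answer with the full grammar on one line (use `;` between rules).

E → id | F | id E T; T → id | op op id | op F id | id id op; F → op | id id F | T op F

Generating nonterminals: {E, F, P, T}.
Reachable from E after that: {E, F, T}.
Removed useless symbols: {P} and every production mentioning them.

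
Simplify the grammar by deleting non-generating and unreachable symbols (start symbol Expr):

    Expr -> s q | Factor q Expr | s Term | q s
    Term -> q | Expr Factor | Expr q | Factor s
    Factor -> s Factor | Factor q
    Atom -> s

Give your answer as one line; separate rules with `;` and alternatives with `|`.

Expr -> s q | s Term | q s; Term -> q | Expr q

Generating nonterminals: {Atom, Expr, Term}.
Reachable from Expr after that: {Expr, Term}.
Removed useless symbols: {Atom, Factor} and every production mentioning them.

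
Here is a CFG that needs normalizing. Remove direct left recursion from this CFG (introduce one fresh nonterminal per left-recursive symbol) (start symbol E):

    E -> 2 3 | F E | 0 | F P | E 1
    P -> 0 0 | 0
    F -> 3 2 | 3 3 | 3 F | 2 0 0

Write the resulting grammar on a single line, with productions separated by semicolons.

E -> 2 3 E' | F E E' | 0 E' | F P E'; P -> 0 0 | 0; F -> 3 2 | 3 3 | 3 F | 2 0 0; E' -> 1 E' | ε

Left recursion appears on E.
For E: α = {1}, β = {2 3, F E, 0, F P}. Rewrite as E → β E' and E' → α E' | ε.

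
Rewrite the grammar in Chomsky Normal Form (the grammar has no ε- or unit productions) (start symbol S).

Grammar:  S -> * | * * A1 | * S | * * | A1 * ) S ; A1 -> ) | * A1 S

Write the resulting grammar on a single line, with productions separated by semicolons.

S -> * | X1 Y1 | X1 S | X1 X1 | A1 Y2; A1 -> ) | X1 Y4; X1 -> *; X2 -> ); Y1 -> X1 A1; Y2 -> X1 Y3; Y3 -> X2 S; Y4 -> A1 S

Introduce a nonterminal for each terminal appearing in a rule of length ≥ 2: X1 → *, X2 → ).
Binarize each right-hand side of length ≥ 3 by chaining fresh nonterminals (Y1, Y2, …): affected rules were S → X1 X1 A1; S → A1 X1 X2 S; A1 → X1 A1 S.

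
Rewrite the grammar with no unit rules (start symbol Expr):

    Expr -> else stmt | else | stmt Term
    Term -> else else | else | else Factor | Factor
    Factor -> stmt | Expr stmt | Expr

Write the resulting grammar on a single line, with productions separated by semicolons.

Expr -> else stmt | else | stmt Term; Term -> else else | else | else Factor | stmt | Expr stmt | else stmt | stmt Term; Factor -> stmt | Expr stmt | else stmt | else | stmt Term

Unit pairs: Factor ⇒* {Expr}; Term ⇒* {Expr, Factor}.
For each unit pair (A, B), copy every non-unit production of B to A, then drop all unit productions.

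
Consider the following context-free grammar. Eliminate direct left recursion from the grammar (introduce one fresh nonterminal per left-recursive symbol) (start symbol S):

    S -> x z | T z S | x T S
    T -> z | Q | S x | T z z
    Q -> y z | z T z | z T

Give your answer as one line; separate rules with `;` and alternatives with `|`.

Left recursion appears on T.
For T: α = {z z}, β = {z, Q, S x}. Rewrite as T → β T' and T' → α T' | ε.

S -> x z | T z S | x T S; T -> z T' | Q T' | S x T'; Q -> y z | z T z | z T; T' -> z z T' | ε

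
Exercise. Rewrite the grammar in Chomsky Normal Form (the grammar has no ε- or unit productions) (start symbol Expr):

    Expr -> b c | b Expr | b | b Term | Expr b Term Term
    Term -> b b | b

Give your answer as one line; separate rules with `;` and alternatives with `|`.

Introduce a nonterminal for each terminal appearing in a rule of length ≥ 2: X1 → b, X2 → c.
Binarize each right-hand side of length ≥ 3 by chaining fresh nonterminals (Y1, Y2, …): affected rules were Expr → Expr X1 Term Term.

Expr -> X1 X2 | X1 Expr | b | X1 Term | Expr Y1; Term -> X1 X1 | b; X1 -> b; X2 -> c; Y1 -> X1 Y2; Y2 -> Term Term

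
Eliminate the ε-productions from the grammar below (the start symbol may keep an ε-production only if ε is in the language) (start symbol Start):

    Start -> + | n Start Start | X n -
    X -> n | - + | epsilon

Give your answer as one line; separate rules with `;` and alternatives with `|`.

Start -> + | n Start Start | X n - | n -; X -> n | - +

Nullable set = {X}.
ε ∉ L(G), so no ε-production is kept.
Add the nullable-subset variants: Start → X n - gives X n - | n -.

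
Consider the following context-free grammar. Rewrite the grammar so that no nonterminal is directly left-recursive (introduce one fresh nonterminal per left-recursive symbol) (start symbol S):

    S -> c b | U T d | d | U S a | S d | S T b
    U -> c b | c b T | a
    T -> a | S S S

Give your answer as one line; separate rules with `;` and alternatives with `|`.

S -> c b S' | U T d S' | d S' | U S a S'; U -> c b | c b T | a; T -> a | S S S; S' -> d S' | T b S' | ε

Left recursion appears on S.
For S: α = {d, T b}, β = {c b, U T d, d, U S a}. Rewrite as S → β S' and S' → α S' | ε.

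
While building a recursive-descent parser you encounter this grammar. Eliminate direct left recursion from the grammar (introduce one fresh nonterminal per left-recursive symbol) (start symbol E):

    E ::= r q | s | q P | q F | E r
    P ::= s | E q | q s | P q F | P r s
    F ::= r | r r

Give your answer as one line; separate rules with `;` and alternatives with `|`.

Left recursion appears on E, P.
For E: α = {r}, β = {r q, s, q P, q F}. Rewrite as E → β E' and E' → α E' | ε.
For P: α = {q F, r s}, β = {s, E q, q s}. Rewrite as P → β P' and P' → α P' | ε.

E ::= r q E' | s E' | q P E' | q F E'; P ::= s P' | E q P' | q s P'; F ::= r | r r; E' ::= r E' | ε; P' ::= q F P' | r s P' | ε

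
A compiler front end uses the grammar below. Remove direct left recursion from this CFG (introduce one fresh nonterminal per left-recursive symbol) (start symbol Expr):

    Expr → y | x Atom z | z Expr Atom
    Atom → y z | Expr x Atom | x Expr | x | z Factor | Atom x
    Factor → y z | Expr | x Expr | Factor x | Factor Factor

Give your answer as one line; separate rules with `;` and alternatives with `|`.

Expr → y | x Atom z | z Expr Atom; Atom → y z Atom1 | Expr x Atom Atom1 | x Expr Atom1 | x Atom1 | z Factor Atom1; Factor → y z Factor1 | Expr Factor1 | x Expr Factor1; Atom1 → x Atom1 | ε; Factor1 → x Factor1 | Factor Factor1 | ε

Directly left-recursive nonterminals: Atom, Factor.
For Atom: α = {x}, β = {y z, Expr x Atom, x Expr, x, z Factor}. Rewrite as Atom → β Atom1 and Atom1 → α Atom1 | ε.
For Factor: α = {x, Factor}, β = {y z, Expr, x Expr}. Rewrite as Factor → β Factor1 and Factor1 → α Factor1 | ε.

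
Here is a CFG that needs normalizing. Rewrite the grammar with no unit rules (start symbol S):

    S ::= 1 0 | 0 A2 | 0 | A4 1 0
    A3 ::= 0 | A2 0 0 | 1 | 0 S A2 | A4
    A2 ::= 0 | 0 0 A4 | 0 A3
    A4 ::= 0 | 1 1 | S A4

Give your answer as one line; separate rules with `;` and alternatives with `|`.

Unit pairs: A3 ⇒* {A4}.
Replace each nonterminal's rules with the union of the non-unit rules of every nonterminal it unit-derives.

S ::= 1 0 | 0 A2 | 0 | A4 1 0; A3 ::= 0 | 1 1 | S A4 | A2 0 0 | 1 | 0 S A2; A2 ::= 0 | 0 0 A4 | 0 A3; A4 ::= 0 | 1 1 | S A4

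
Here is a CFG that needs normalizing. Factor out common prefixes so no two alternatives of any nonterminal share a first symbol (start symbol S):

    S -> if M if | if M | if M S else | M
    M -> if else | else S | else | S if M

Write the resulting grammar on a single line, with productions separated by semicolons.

S -> M | if M S'; M -> if else | S if M | else M'; S' -> if | epsilon | S else; M' -> S | epsilon

S has alternatives sharing prefix 'if M': factor to S → if M S' with S' → if | ε | S else.
M has alternatives sharing prefix 'else': factor to M → else M' with M' → S | ε.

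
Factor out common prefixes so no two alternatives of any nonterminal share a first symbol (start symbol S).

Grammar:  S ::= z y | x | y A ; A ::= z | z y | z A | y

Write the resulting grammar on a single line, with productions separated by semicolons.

S ::= z y | x | y A; A ::= y | z A'; A' ::= ε | y | A

A has alternatives sharing prefix 'z': factor to A → z A' with A' → ε | y | A.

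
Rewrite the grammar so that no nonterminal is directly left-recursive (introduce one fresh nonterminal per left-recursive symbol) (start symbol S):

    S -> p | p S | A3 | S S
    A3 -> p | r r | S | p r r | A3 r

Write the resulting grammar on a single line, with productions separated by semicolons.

Left recursion appears on S, A3.
For S: α = {S}, β = {p, p S, A3}. Rewrite as S → β S' and S' → α S' | ε.
For A3: α = {r}, β = {p, r r, S, p r r}. Rewrite as A3 → β A3' and A3' → α A3' | ε.

S -> p S' | p S S' | A3 S'; A3 -> p A3' | r r A3' | S A3' | p r r A3'; S' -> S S' | ε; A3' -> r A3' | ε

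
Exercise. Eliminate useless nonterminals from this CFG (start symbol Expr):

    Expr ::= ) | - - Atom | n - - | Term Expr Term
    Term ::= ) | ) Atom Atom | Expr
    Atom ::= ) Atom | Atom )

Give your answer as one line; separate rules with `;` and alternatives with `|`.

Generating nonterminals: {Expr, Term}.
Reachable from Expr after that: {Expr, Term}.
Removed useless symbols: {Atom} and every production mentioning them.

Expr ::= ) | n - - | Term Expr Term; Term ::= ) | Expr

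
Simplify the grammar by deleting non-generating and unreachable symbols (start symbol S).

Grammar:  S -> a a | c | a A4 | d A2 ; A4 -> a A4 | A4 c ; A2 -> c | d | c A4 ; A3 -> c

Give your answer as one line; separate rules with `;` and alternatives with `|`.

S -> a a | c | d A2; A2 -> c | d

Generating nonterminals: {A2, A3, S}.
Reachable from S after that: {A2, S}.
Removed useless symbols: {A3, A4} and every production mentioning them.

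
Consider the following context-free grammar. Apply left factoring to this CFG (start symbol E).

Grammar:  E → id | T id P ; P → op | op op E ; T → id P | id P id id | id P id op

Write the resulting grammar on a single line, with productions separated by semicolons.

E → id | T id P; P → op P'; T → id P T'; P' → ε | op E; T' → ε | id T''; T'' → id | op

P has alternatives sharing prefix 'op': factor to P → op P' with P' → ε | op E.
T has alternatives sharing prefix 'id P': factor to T → id P T' with T' → ε | id id | id op.
T' has alternatives sharing prefix 'id': factor to T' → id T'' with T'' → id | op.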